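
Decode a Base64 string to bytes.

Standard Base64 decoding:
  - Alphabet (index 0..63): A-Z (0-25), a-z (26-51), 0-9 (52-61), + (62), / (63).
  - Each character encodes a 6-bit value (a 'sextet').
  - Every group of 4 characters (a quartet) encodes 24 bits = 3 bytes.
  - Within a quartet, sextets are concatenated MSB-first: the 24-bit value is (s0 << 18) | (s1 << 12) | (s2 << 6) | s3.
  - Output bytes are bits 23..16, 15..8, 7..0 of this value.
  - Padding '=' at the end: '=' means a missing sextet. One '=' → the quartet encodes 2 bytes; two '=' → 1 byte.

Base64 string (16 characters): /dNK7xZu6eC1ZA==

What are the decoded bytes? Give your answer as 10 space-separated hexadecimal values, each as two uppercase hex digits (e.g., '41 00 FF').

Answer: FD D3 4A EF 16 6E E9 E0 B5 64

Derivation:
After char 0 ('/'=63): chars_in_quartet=1 acc=0x3F bytes_emitted=0
After char 1 ('d'=29): chars_in_quartet=2 acc=0xFDD bytes_emitted=0
After char 2 ('N'=13): chars_in_quartet=3 acc=0x3F74D bytes_emitted=0
After char 3 ('K'=10): chars_in_quartet=4 acc=0xFDD34A -> emit FD D3 4A, reset; bytes_emitted=3
After char 4 ('7'=59): chars_in_quartet=1 acc=0x3B bytes_emitted=3
After char 5 ('x'=49): chars_in_quartet=2 acc=0xEF1 bytes_emitted=3
After char 6 ('Z'=25): chars_in_quartet=3 acc=0x3BC59 bytes_emitted=3
After char 7 ('u'=46): chars_in_quartet=4 acc=0xEF166E -> emit EF 16 6E, reset; bytes_emitted=6
After char 8 ('6'=58): chars_in_quartet=1 acc=0x3A bytes_emitted=6
After char 9 ('e'=30): chars_in_quartet=2 acc=0xE9E bytes_emitted=6
After char 10 ('C'=2): chars_in_quartet=3 acc=0x3A782 bytes_emitted=6
After char 11 ('1'=53): chars_in_quartet=4 acc=0xE9E0B5 -> emit E9 E0 B5, reset; bytes_emitted=9
After char 12 ('Z'=25): chars_in_quartet=1 acc=0x19 bytes_emitted=9
After char 13 ('A'=0): chars_in_quartet=2 acc=0x640 bytes_emitted=9
Padding '==': partial quartet acc=0x640 -> emit 64; bytes_emitted=10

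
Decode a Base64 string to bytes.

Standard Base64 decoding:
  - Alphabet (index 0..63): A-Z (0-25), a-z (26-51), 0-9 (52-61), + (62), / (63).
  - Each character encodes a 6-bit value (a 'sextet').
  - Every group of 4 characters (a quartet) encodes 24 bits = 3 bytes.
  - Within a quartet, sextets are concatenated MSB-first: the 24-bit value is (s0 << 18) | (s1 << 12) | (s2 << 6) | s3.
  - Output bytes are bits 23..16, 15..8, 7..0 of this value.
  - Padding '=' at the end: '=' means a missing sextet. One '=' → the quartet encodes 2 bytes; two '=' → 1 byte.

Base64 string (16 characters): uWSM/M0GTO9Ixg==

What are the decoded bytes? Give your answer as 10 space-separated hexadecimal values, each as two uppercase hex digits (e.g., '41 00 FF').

After char 0 ('u'=46): chars_in_quartet=1 acc=0x2E bytes_emitted=0
After char 1 ('W'=22): chars_in_quartet=2 acc=0xB96 bytes_emitted=0
After char 2 ('S'=18): chars_in_quartet=3 acc=0x2E592 bytes_emitted=0
After char 3 ('M'=12): chars_in_quartet=4 acc=0xB9648C -> emit B9 64 8C, reset; bytes_emitted=3
After char 4 ('/'=63): chars_in_quartet=1 acc=0x3F bytes_emitted=3
After char 5 ('M'=12): chars_in_quartet=2 acc=0xFCC bytes_emitted=3
After char 6 ('0'=52): chars_in_quartet=3 acc=0x3F334 bytes_emitted=3
After char 7 ('G'=6): chars_in_quartet=4 acc=0xFCCD06 -> emit FC CD 06, reset; bytes_emitted=6
After char 8 ('T'=19): chars_in_quartet=1 acc=0x13 bytes_emitted=6
After char 9 ('O'=14): chars_in_quartet=2 acc=0x4CE bytes_emitted=6
After char 10 ('9'=61): chars_in_quartet=3 acc=0x133BD bytes_emitted=6
After char 11 ('I'=8): chars_in_quartet=4 acc=0x4CEF48 -> emit 4C EF 48, reset; bytes_emitted=9
After char 12 ('x'=49): chars_in_quartet=1 acc=0x31 bytes_emitted=9
After char 13 ('g'=32): chars_in_quartet=2 acc=0xC60 bytes_emitted=9
Padding '==': partial quartet acc=0xC60 -> emit C6; bytes_emitted=10

Answer: B9 64 8C FC CD 06 4C EF 48 C6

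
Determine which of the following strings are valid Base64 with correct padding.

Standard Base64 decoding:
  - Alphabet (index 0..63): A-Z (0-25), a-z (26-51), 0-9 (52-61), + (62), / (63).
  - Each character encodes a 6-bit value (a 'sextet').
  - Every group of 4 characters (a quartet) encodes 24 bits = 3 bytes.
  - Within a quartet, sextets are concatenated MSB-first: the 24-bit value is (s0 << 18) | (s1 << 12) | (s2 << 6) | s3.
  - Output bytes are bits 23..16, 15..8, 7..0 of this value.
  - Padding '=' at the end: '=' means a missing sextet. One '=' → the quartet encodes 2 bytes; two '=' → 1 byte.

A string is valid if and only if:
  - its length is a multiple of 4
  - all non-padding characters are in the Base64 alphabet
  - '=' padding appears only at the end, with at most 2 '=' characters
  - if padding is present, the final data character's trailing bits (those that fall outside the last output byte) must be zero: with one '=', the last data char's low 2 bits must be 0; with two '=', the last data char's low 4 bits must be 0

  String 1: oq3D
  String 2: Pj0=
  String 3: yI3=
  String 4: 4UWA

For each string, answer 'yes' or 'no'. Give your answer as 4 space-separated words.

String 1: 'oq3D' → valid
String 2: 'Pj0=' → valid
String 3: 'yI3=' → invalid (bad trailing bits)
String 4: '4UWA' → valid

Answer: yes yes no yes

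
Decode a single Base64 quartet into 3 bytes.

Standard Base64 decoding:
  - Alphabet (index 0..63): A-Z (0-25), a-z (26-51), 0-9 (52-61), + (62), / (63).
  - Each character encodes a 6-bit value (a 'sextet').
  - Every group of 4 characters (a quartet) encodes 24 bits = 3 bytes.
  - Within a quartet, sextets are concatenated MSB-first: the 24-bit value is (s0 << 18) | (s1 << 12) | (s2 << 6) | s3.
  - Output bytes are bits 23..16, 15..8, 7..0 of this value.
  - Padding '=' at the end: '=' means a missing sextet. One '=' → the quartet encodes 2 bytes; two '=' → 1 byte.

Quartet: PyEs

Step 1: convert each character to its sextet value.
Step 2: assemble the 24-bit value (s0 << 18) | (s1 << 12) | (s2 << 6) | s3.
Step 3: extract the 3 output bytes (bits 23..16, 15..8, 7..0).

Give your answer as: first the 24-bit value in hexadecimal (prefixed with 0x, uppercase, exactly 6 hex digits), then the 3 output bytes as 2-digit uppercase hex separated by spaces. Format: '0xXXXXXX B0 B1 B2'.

Sextets: P=15, y=50, E=4, s=44
24-bit: (15<<18) | (50<<12) | (4<<6) | 44
      = 0x3C0000 | 0x032000 | 0x000100 | 0x00002C
      = 0x3F212C
Bytes: (v>>16)&0xFF=3F, (v>>8)&0xFF=21, v&0xFF=2C

Answer: 0x3F212C 3F 21 2C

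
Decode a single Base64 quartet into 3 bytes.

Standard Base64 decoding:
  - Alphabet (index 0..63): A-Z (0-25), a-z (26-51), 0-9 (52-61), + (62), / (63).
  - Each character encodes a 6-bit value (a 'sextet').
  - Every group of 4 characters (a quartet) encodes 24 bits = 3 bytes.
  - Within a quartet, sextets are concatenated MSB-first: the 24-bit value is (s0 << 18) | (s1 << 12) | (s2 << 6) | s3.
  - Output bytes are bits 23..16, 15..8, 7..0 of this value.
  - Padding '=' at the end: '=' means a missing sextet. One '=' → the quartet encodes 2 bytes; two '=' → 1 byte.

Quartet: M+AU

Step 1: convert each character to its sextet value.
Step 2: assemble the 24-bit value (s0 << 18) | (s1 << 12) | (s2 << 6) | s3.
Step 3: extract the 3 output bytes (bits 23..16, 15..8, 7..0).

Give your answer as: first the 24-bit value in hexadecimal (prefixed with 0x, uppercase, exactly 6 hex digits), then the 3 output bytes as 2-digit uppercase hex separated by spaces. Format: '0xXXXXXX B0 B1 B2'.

Sextets: M=12, +=62, A=0, U=20
24-bit: (12<<18) | (62<<12) | (0<<6) | 20
      = 0x300000 | 0x03E000 | 0x000000 | 0x000014
      = 0x33E014
Bytes: (v>>16)&0xFF=33, (v>>8)&0xFF=E0, v&0xFF=14

Answer: 0x33E014 33 E0 14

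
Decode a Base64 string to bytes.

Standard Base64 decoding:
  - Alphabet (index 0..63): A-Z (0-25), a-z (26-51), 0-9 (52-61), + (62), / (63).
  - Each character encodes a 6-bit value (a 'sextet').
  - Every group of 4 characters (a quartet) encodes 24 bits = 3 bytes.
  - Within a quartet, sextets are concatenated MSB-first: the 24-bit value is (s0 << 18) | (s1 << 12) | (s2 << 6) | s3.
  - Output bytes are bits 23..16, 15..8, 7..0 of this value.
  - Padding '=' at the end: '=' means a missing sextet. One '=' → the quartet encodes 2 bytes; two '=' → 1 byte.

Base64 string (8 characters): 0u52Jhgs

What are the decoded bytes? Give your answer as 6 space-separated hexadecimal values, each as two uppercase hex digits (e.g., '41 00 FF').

After char 0 ('0'=52): chars_in_quartet=1 acc=0x34 bytes_emitted=0
After char 1 ('u'=46): chars_in_quartet=2 acc=0xD2E bytes_emitted=0
After char 2 ('5'=57): chars_in_quartet=3 acc=0x34BB9 bytes_emitted=0
After char 3 ('2'=54): chars_in_quartet=4 acc=0xD2EE76 -> emit D2 EE 76, reset; bytes_emitted=3
After char 4 ('J'=9): chars_in_quartet=1 acc=0x9 bytes_emitted=3
After char 5 ('h'=33): chars_in_quartet=2 acc=0x261 bytes_emitted=3
After char 6 ('g'=32): chars_in_quartet=3 acc=0x9860 bytes_emitted=3
After char 7 ('s'=44): chars_in_quartet=4 acc=0x26182C -> emit 26 18 2C, reset; bytes_emitted=6

Answer: D2 EE 76 26 18 2C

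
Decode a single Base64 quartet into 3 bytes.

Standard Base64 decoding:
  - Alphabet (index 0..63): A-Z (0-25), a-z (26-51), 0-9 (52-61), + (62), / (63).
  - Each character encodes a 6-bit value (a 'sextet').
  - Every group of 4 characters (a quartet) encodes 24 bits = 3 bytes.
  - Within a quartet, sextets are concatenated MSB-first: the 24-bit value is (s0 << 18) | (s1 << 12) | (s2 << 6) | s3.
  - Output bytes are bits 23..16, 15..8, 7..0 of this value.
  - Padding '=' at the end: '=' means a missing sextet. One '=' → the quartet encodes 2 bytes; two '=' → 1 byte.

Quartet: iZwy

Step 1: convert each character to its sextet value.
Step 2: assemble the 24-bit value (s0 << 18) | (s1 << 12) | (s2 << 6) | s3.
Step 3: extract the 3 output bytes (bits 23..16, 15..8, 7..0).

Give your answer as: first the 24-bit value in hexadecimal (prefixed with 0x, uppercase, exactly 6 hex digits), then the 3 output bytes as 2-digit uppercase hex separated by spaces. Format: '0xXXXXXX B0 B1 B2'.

Sextets: i=34, Z=25, w=48, y=50
24-bit: (34<<18) | (25<<12) | (48<<6) | 50
      = 0x880000 | 0x019000 | 0x000C00 | 0x000032
      = 0x899C32
Bytes: (v>>16)&0xFF=89, (v>>8)&0xFF=9C, v&0xFF=32

Answer: 0x899C32 89 9C 32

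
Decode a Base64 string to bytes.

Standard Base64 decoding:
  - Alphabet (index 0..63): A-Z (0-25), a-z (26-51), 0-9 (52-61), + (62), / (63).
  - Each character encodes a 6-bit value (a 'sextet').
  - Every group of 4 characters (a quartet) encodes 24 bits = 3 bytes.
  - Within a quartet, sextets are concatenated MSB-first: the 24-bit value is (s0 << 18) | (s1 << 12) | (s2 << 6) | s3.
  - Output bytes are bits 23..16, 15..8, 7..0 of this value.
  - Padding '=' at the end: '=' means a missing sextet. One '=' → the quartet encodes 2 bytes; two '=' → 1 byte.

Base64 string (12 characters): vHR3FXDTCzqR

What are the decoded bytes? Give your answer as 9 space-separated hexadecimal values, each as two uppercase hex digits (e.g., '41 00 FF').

After char 0 ('v'=47): chars_in_quartet=1 acc=0x2F bytes_emitted=0
After char 1 ('H'=7): chars_in_quartet=2 acc=0xBC7 bytes_emitted=0
After char 2 ('R'=17): chars_in_quartet=3 acc=0x2F1D1 bytes_emitted=0
After char 3 ('3'=55): chars_in_quartet=4 acc=0xBC7477 -> emit BC 74 77, reset; bytes_emitted=3
After char 4 ('F'=5): chars_in_quartet=1 acc=0x5 bytes_emitted=3
After char 5 ('X'=23): chars_in_quartet=2 acc=0x157 bytes_emitted=3
After char 6 ('D'=3): chars_in_quartet=3 acc=0x55C3 bytes_emitted=3
After char 7 ('T'=19): chars_in_quartet=4 acc=0x1570D3 -> emit 15 70 D3, reset; bytes_emitted=6
After char 8 ('C'=2): chars_in_quartet=1 acc=0x2 bytes_emitted=6
After char 9 ('z'=51): chars_in_quartet=2 acc=0xB3 bytes_emitted=6
After char 10 ('q'=42): chars_in_quartet=3 acc=0x2CEA bytes_emitted=6
After char 11 ('R'=17): chars_in_quartet=4 acc=0xB3A91 -> emit 0B 3A 91, reset; bytes_emitted=9

Answer: BC 74 77 15 70 D3 0B 3A 91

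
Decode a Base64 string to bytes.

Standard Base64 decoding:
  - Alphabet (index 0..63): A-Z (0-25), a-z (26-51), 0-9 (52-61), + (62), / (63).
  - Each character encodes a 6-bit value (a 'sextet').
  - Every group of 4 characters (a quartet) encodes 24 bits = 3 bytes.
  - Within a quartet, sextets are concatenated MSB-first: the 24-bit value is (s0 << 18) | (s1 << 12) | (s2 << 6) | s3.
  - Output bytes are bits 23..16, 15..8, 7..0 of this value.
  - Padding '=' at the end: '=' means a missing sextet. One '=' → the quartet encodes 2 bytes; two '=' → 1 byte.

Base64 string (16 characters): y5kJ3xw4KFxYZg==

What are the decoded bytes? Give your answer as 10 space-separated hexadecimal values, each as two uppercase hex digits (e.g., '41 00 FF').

Answer: CB 99 09 DF 1C 38 28 5C 58 66

Derivation:
After char 0 ('y'=50): chars_in_quartet=1 acc=0x32 bytes_emitted=0
After char 1 ('5'=57): chars_in_quartet=2 acc=0xCB9 bytes_emitted=0
After char 2 ('k'=36): chars_in_quartet=3 acc=0x32E64 bytes_emitted=0
After char 3 ('J'=9): chars_in_quartet=4 acc=0xCB9909 -> emit CB 99 09, reset; bytes_emitted=3
After char 4 ('3'=55): chars_in_quartet=1 acc=0x37 bytes_emitted=3
After char 5 ('x'=49): chars_in_quartet=2 acc=0xDF1 bytes_emitted=3
After char 6 ('w'=48): chars_in_quartet=3 acc=0x37C70 bytes_emitted=3
After char 7 ('4'=56): chars_in_quartet=4 acc=0xDF1C38 -> emit DF 1C 38, reset; bytes_emitted=6
After char 8 ('K'=10): chars_in_quartet=1 acc=0xA bytes_emitted=6
After char 9 ('F'=5): chars_in_quartet=2 acc=0x285 bytes_emitted=6
After char 10 ('x'=49): chars_in_quartet=3 acc=0xA171 bytes_emitted=6
After char 11 ('Y'=24): chars_in_quartet=4 acc=0x285C58 -> emit 28 5C 58, reset; bytes_emitted=9
After char 12 ('Z'=25): chars_in_quartet=1 acc=0x19 bytes_emitted=9
After char 13 ('g'=32): chars_in_quartet=2 acc=0x660 bytes_emitted=9
Padding '==': partial quartet acc=0x660 -> emit 66; bytes_emitted=10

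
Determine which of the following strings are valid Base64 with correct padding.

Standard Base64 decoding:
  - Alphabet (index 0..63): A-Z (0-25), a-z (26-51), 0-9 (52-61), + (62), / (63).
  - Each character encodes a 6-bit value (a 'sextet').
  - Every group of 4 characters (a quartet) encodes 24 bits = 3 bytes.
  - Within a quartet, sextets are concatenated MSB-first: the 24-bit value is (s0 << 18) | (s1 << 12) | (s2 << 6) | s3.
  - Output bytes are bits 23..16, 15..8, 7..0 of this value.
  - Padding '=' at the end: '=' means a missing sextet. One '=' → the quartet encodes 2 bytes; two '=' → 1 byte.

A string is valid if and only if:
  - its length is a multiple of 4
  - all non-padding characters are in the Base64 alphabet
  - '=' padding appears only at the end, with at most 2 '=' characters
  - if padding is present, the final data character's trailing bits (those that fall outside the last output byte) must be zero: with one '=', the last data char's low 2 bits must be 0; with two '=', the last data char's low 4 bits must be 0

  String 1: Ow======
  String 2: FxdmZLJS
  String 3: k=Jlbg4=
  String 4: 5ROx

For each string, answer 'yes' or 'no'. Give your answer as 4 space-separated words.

Answer: no yes no yes

Derivation:
String 1: 'Ow======' → invalid (6 pad chars (max 2))
String 2: 'FxdmZLJS' → valid
String 3: 'k=Jlbg4=' → invalid (bad char(s): ['=']; '=' in middle)
String 4: '5ROx' → valid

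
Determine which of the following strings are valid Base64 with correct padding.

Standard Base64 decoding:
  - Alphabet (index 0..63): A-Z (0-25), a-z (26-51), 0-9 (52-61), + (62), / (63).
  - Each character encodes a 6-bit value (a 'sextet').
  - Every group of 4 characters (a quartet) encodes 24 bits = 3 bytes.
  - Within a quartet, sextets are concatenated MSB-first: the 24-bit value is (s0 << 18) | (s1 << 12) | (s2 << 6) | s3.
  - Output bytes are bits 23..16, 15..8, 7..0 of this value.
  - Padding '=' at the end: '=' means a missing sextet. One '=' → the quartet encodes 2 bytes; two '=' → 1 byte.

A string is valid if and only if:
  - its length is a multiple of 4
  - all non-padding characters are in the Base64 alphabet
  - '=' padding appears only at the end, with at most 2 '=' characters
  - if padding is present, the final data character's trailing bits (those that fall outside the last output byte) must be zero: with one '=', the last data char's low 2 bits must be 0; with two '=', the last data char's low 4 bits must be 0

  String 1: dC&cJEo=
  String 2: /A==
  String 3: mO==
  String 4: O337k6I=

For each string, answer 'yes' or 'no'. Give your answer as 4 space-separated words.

String 1: 'dC&cJEo=' → invalid (bad char(s): ['&'])
String 2: '/A==' → valid
String 3: 'mO==' → invalid (bad trailing bits)
String 4: 'O337k6I=' → valid

Answer: no yes no yes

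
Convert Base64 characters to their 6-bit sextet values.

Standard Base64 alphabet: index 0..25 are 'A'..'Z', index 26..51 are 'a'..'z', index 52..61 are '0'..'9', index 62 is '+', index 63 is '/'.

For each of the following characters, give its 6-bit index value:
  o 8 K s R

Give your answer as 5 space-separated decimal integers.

Answer: 40 60 10 44 17

Derivation:
'o': a..z range, 26 + ord('o') − ord('a') = 40
'8': 0..9 range, 52 + ord('8') − ord('0') = 60
'K': A..Z range, ord('K') − ord('A') = 10
's': a..z range, 26 + ord('s') − ord('a') = 44
'R': A..Z range, ord('R') − ord('A') = 17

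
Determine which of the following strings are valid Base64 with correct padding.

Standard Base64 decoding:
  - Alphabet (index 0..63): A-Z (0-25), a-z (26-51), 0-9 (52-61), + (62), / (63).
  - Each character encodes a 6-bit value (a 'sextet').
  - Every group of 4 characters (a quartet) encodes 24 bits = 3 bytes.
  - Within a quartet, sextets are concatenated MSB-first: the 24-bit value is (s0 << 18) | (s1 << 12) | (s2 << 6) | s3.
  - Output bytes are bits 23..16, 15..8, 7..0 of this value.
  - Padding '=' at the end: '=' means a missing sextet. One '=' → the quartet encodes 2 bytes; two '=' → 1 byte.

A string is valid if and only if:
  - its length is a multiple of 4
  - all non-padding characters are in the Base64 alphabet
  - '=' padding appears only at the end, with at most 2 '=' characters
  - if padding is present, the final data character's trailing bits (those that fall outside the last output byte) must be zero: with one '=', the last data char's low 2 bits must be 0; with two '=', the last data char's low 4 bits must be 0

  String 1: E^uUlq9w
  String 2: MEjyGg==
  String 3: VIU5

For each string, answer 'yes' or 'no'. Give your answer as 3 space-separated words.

String 1: 'E^uUlq9w' → invalid (bad char(s): ['^'])
String 2: 'MEjyGg==' → valid
String 3: 'VIU5' → valid

Answer: no yes yes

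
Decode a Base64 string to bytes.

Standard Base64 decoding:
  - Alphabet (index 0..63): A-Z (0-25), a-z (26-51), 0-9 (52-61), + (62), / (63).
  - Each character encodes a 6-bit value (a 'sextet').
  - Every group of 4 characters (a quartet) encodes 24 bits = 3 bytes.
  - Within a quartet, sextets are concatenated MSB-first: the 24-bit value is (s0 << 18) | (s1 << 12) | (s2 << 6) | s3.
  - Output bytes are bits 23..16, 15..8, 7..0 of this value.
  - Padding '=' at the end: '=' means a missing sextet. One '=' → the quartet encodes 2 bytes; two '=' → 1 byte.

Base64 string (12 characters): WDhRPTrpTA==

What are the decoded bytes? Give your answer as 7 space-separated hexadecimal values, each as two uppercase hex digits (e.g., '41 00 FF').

After char 0 ('W'=22): chars_in_quartet=1 acc=0x16 bytes_emitted=0
After char 1 ('D'=3): chars_in_quartet=2 acc=0x583 bytes_emitted=0
After char 2 ('h'=33): chars_in_quartet=3 acc=0x160E1 bytes_emitted=0
After char 3 ('R'=17): chars_in_quartet=4 acc=0x583851 -> emit 58 38 51, reset; bytes_emitted=3
After char 4 ('P'=15): chars_in_quartet=1 acc=0xF bytes_emitted=3
After char 5 ('T'=19): chars_in_quartet=2 acc=0x3D3 bytes_emitted=3
After char 6 ('r'=43): chars_in_quartet=3 acc=0xF4EB bytes_emitted=3
After char 7 ('p'=41): chars_in_quartet=4 acc=0x3D3AE9 -> emit 3D 3A E9, reset; bytes_emitted=6
After char 8 ('T'=19): chars_in_quartet=1 acc=0x13 bytes_emitted=6
After char 9 ('A'=0): chars_in_quartet=2 acc=0x4C0 bytes_emitted=6
Padding '==': partial quartet acc=0x4C0 -> emit 4C; bytes_emitted=7

Answer: 58 38 51 3D 3A E9 4C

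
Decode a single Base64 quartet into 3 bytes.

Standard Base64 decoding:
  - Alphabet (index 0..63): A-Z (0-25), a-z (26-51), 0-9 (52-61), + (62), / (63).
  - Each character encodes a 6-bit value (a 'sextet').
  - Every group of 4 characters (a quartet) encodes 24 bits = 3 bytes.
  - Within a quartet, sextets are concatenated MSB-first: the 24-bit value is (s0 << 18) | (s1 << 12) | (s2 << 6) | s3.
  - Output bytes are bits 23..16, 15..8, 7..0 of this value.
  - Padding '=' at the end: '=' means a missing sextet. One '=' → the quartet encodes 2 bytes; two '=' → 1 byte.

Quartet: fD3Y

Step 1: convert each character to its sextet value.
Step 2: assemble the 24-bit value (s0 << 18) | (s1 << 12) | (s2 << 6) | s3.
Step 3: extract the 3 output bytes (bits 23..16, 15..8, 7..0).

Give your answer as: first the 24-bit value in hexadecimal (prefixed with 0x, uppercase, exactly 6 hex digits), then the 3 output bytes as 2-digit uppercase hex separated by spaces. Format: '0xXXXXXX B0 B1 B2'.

Answer: 0x7C3DD8 7C 3D D8

Derivation:
Sextets: f=31, D=3, 3=55, Y=24
24-bit: (31<<18) | (3<<12) | (55<<6) | 24
      = 0x7C0000 | 0x003000 | 0x000DC0 | 0x000018
      = 0x7C3DD8
Bytes: (v>>16)&0xFF=7C, (v>>8)&0xFF=3D, v&0xFF=D8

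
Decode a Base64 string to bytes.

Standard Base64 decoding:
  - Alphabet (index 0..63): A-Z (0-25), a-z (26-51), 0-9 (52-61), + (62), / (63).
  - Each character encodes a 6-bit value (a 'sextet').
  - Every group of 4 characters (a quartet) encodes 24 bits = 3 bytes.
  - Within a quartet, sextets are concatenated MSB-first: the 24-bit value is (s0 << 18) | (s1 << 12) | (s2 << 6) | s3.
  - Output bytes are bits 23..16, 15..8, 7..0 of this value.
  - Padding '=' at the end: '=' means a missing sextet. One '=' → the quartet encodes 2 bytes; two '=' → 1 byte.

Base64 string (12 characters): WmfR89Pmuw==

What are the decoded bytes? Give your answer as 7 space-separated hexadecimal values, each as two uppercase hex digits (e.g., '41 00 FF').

Answer: 5A 67 D1 F3 D3 E6 BB

Derivation:
After char 0 ('W'=22): chars_in_quartet=1 acc=0x16 bytes_emitted=0
After char 1 ('m'=38): chars_in_quartet=2 acc=0x5A6 bytes_emitted=0
After char 2 ('f'=31): chars_in_quartet=3 acc=0x1699F bytes_emitted=0
After char 3 ('R'=17): chars_in_quartet=4 acc=0x5A67D1 -> emit 5A 67 D1, reset; bytes_emitted=3
After char 4 ('8'=60): chars_in_quartet=1 acc=0x3C bytes_emitted=3
After char 5 ('9'=61): chars_in_quartet=2 acc=0xF3D bytes_emitted=3
After char 6 ('P'=15): chars_in_quartet=3 acc=0x3CF4F bytes_emitted=3
After char 7 ('m'=38): chars_in_quartet=4 acc=0xF3D3E6 -> emit F3 D3 E6, reset; bytes_emitted=6
After char 8 ('u'=46): chars_in_quartet=1 acc=0x2E bytes_emitted=6
After char 9 ('w'=48): chars_in_quartet=2 acc=0xBB0 bytes_emitted=6
Padding '==': partial quartet acc=0xBB0 -> emit BB; bytes_emitted=7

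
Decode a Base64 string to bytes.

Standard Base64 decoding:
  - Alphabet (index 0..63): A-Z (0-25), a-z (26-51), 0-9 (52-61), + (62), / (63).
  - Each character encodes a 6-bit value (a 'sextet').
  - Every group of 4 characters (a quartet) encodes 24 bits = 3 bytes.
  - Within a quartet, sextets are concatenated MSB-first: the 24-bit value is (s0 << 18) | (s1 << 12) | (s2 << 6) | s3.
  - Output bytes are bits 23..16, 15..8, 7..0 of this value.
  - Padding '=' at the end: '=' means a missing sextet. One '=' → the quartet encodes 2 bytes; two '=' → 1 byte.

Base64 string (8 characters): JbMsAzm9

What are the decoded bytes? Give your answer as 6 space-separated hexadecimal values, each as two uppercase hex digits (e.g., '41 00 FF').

Answer: 25 B3 2C 03 39 BD

Derivation:
After char 0 ('J'=9): chars_in_quartet=1 acc=0x9 bytes_emitted=0
After char 1 ('b'=27): chars_in_quartet=2 acc=0x25B bytes_emitted=0
After char 2 ('M'=12): chars_in_quartet=3 acc=0x96CC bytes_emitted=0
After char 3 ('s'=44): chars_in_quartet=4 acc=0x25B32C -> emit 25 B3 2C, reset; bytes_emitted=3
After char 4 ('A'=0): chars_in_quartet=1 acc=0x0 bytes_emitted=3
After char 5 ('z'=51): chars_in_quartet=2 acc=0x33 bytes_emitted=3
After char 6 ('m'=38): chars_in_quartet=3 acc=0xCE6 bytes_emitted=3
After char 7 ('9'=61): chars_in_quartet=4 acc=0x339BD -> emit 03 39 BD, reset; bytes_emitted=6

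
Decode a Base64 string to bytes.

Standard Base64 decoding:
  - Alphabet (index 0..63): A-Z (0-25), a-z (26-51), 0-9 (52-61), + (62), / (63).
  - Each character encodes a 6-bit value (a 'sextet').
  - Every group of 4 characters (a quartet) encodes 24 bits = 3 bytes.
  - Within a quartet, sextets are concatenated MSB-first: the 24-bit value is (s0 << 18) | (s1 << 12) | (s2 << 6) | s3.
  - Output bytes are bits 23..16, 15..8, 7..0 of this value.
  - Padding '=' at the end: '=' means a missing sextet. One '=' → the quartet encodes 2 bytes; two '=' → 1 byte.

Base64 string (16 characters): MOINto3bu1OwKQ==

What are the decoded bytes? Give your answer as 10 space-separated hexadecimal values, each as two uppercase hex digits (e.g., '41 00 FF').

Answer: 30 E2 0D B6 8D DB BB 53 B0 29

Derivation:
After char 0 ('M'=12): chars_in_quartet=1 acc=0xC bytes_emitted=0
After char 1 ('O'=14): chars_in_quartet=2 acc=0x30E bytes_emitted=0
After char 2 ('I'=8): chars_in_quartet=3 acc=0xC388 bytes_emitted=0
After char 3 ('N'=13): chars_in_quartet=4 acc=0x30E20D -> emit 30 E2 0D, reset; bytes_emitted=3
After char 4 ('t'=45): chars_in_quartet=1 acc=0x2D bytes_emitted=3
After char 5 ('o'=40): chars_in_quartet=2 acc=0xB68 bytes_emitted=3
After char 6 ('3'=55): chars_in_quartet=3 acc=0x2DA37 bytes_emitted=3
After char 7 ('b'=27): chars_in_quartet=4 acc=0xB68DDB -> emit B6 8D DB, reset; bytes_emitted=6
After char 8 ('u'=46): chars_in_quartet=1 acc=0x2E bytes_emitted=6
After char 9 ('1'=53): chars_in_quartet=2 acc=0xBB5 bytes_emitted=6
After char 10 ('O'=14): chars_in_quartet=3 acc=0x2ED4E bytes_emitted=6
After char 11 ('w'=48): chars_in_quartet=4 acc=0xBB53B0 -> emit BB 53 B0, reset; bytes_emitted=9
After char 12 ('K'=10): chars_in_quartet=1 acc=0xA bytes_emitted=9
After char 13 ('Q'=16): chars_in_quartet=2 acc=0x290 bytes_emitted=9
Padding '==': partial quartet acc=0x290 -> emit 29; bytes_emitted=10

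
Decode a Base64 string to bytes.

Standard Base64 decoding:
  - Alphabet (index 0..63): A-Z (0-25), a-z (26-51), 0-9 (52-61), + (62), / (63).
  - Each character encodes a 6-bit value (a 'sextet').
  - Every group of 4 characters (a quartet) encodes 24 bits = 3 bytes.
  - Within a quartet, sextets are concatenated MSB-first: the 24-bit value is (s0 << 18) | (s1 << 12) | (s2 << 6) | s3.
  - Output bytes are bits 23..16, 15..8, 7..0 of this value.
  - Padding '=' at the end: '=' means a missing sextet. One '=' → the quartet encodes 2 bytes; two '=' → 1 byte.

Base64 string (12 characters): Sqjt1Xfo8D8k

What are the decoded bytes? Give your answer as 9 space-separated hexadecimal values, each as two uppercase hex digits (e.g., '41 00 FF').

Answer: 4A A8 ED D5 77 E8 F0 3F 24

Derivation:
After char 0 ('S'=18): chars_in_quartet=1 acc=0x12 bytes_emitted=0
After char 1 ('q'=42): chars_in_quartet=2 acc=0x4AA bytes_emitted=0
After char 2 ('j'=35): chars_in_quartet=3 acc=0x12AA3 bytes_emitted=0
After char 3 ('t'=45): chars_in_quartet=4 acc=0x4AA8ED -> emit 4A A8 ED, reset; bytes_emitted=3
After char 4 ('1'=53): chars_in_quartet=1 acc=0x35 bytes_emitted=3
After char 5 ('X'=23): chars_in_quartet=2 acc=0xD57 bytes_emitted=3
After char 6 ('f'=31): chars_in_quartet=3 acc=0x355DF bytes_emitted=3
After char 7 ('o'=40): chars_in_quartet=4 acc=0xD577E8 -> emit D5 77 E8, reset; bytes_emitted=6
After char 8 ('8'=60): chars_in_quartet=1 acc=0x3C bytes_emitted=6
After char 9 ('D'=3): chars_in_quartet=2 acc=0xF03 bytes_emitted=6
After char 10 ('8'=60): chars_in_quartet=3 acc=0x3C0FC bytes_emitted=6
After char 11 ('k'=36): chars_in_quartet=4 acc=0xF03F24 -> emit F0 3F 24, reset; bytes_emitted=9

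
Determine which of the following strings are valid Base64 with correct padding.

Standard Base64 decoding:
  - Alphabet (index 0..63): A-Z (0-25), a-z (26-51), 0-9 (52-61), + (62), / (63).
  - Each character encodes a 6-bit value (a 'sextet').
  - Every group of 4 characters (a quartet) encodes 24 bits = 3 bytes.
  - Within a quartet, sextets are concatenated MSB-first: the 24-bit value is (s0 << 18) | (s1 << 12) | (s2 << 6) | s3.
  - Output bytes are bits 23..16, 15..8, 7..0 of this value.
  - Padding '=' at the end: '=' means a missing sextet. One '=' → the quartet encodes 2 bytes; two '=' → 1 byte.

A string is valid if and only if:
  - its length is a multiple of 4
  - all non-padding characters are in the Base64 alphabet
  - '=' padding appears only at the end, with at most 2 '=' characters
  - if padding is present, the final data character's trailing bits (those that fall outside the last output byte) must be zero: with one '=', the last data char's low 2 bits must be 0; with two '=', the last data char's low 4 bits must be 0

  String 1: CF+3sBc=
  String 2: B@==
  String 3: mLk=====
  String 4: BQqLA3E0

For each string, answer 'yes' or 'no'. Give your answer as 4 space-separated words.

Answer: yes no no yes

Derivation:
String 1: 'CF+3sBc=' → valid
String 2: 'B@==' → invalid (bad char(s): ['@'])
String 3: 'mLk=====' → invalid (5 pad chars (max 2))
String 4: 'BQqLA3E0' → valid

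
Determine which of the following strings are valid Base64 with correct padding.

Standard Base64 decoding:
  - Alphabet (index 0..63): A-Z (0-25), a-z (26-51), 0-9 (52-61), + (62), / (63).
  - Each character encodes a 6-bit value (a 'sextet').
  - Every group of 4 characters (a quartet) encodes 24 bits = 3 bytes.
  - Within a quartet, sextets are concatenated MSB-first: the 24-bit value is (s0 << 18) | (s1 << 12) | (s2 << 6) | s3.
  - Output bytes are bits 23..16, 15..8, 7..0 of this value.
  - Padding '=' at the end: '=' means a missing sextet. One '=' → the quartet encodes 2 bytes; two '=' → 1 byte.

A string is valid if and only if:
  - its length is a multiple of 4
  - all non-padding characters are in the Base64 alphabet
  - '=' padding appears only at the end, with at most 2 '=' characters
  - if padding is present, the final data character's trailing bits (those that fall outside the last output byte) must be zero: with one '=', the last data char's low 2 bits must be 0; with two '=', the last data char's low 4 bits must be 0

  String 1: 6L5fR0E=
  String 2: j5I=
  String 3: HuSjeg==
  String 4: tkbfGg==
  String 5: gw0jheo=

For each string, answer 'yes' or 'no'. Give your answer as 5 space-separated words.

String 1: '6L5fR0E=' → valid
String 2: 'j5I=' → valid
String 3: 'HuSjeg==' → valid
String 4: 'tkbfGg==' → valid
String 5: 'gw0jheo=' → valid

Answer: yes yes yes yes yes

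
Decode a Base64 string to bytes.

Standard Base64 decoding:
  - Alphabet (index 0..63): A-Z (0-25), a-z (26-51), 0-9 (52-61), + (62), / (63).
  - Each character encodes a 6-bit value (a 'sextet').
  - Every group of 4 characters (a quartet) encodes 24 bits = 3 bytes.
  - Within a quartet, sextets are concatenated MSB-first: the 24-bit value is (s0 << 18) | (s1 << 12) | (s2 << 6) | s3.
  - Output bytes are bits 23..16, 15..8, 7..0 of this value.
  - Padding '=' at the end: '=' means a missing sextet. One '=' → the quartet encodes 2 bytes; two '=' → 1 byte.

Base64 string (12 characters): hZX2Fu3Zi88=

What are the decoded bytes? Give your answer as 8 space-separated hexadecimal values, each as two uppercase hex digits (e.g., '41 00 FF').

After char 0 ('h'=33): chars_in_quartet=1 acc=0x21 bytes_emitted=0
After char 1 ('Z'=25): chars_in_quartet=2 acc=0x859 bytes_emitted=0
After char 2 ('X'=23): chars_in_quartet=3 acc=0x21657 bytes_emitted=0
After char 3 ('2'=54): chars_in_quartet=4 acc=0x8595F6 -> emit 85 95 F6, reset; bytes_emitted=3
After char 4 ('F'=5): chars_in_quartet=1 acc=0x5 bytes_emitted=3
After char 5 ('u'=46): chars_in_quartet=2 acc=0x16E bytes_emitted=3
After char 6 ('3'=55): chars_in_quartet=3 acc=0x5BB7 bytes_emitted=3
After char 7 ('Z'=25): chars_in_quartet=4 acc=0x16EDD9 -> emit 16 ED D9, reset; bytes_emitted=6
After char 8 ('i'=34): chars_in_quartet=1 acc=0x22 bytes_emitted=6
After char 9 ('8'=60): chars_in_quartet=2 acc=0x8BC bytes_emitted=6
After char 10 ('8'=60): chars_in_quartet=3 acc=0x22F3C bytes_emitted=6
Padding '=': partial quartet acc=0x22F3C -> emit 8B CF; bytes_emitted=8

Answer: 85 95 F6 16 ED D9 8B CF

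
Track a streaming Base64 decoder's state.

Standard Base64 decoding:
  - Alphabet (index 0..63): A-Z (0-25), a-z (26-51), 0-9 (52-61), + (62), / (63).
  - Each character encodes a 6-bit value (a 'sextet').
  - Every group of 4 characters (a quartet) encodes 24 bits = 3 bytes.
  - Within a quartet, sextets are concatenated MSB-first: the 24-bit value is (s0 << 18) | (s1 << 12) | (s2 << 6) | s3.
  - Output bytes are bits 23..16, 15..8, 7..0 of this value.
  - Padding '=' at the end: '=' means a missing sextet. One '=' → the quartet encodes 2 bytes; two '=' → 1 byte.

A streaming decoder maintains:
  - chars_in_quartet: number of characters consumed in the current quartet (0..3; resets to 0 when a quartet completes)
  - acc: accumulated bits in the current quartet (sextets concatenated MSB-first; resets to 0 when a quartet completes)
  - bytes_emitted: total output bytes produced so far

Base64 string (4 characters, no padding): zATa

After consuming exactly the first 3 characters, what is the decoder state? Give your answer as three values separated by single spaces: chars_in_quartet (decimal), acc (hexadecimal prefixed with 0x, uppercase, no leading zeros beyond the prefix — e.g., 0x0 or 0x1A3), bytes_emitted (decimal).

Answer: 3 0x33013 0

Derivation:
After char 0 ('z'=51): chars_in_quartet=1 acc=0x33 bytes_emitted=0
After char 1 ('A'=0): chars_in_quartet=2 acc=0xCC0 bytes_emitted=0
After char 2 ('T'=19): chars_in_quartet=3 acc=0x33013 bytes_emitted=0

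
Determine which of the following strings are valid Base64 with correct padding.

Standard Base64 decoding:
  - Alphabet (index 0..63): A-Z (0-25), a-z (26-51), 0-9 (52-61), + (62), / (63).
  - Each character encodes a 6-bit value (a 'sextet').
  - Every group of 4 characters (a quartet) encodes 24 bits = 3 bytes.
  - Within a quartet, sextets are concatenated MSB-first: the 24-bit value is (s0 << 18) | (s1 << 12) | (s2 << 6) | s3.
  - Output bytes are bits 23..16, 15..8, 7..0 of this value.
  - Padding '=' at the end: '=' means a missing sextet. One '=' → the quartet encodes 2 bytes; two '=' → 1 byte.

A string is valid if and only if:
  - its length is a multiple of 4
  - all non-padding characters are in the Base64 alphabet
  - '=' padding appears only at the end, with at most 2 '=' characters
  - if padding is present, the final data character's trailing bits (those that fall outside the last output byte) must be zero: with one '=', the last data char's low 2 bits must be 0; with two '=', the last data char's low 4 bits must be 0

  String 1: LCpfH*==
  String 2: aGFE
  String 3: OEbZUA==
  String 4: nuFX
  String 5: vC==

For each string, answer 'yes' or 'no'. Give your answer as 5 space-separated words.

Answer: no yes yes yes no

Derivation:
String 1: 'LCpfH*==' → invalid (bad char(s): ['*'])
String 2: 'aGFE' → valid
String 3: 'OEbZUA==' → valid
String 4: 'nuFX' → valid
String 5: 'vC==' → invalid (bad trailing bits)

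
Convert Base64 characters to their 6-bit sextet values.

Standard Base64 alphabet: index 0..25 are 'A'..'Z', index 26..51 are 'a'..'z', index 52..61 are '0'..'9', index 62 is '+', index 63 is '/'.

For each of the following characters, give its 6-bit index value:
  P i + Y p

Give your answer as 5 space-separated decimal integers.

Answer: 15 34 62 24 41

Derivation:
'P': A..Z range, ord('P') − ord('A') = 15
'i': a..z range, 26 + ord('i') − ord('a') = 34
'+': index 62
'Y': A..Z range, ord('Y') − ord('A') = 24
'p': a..z range, 26 + ord('p') − ord('a') = 41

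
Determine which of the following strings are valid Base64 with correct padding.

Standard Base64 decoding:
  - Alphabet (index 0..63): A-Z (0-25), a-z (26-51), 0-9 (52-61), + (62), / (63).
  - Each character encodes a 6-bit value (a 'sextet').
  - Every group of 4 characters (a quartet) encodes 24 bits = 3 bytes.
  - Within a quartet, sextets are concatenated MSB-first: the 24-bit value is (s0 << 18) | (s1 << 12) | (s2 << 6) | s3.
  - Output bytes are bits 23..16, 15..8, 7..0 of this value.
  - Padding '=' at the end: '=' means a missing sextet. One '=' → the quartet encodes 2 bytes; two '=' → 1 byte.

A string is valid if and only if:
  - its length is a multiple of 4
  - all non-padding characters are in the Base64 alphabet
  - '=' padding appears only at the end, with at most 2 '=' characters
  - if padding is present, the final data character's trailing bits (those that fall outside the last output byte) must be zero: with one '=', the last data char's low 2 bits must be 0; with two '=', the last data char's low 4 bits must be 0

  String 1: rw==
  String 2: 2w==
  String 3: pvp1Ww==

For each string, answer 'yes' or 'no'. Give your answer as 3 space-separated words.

Answer: yes yes yes

Derivation:
String 1: 'rw==' → valid
String 2: '2w==' → valid
String 3: 'pvp1Ww==' → valid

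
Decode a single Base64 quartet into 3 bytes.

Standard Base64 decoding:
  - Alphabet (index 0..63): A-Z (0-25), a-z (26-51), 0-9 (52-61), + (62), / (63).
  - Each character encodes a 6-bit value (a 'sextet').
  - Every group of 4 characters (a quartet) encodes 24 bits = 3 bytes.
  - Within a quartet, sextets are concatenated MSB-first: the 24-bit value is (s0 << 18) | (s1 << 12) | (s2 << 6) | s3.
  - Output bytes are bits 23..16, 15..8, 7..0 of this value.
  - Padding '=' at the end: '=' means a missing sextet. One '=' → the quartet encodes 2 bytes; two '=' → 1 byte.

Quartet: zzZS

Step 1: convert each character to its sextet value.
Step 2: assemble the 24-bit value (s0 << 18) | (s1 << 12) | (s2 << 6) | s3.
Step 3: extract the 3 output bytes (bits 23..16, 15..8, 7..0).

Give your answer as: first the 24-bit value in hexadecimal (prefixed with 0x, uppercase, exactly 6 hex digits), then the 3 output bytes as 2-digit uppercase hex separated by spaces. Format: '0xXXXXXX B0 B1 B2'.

Answer: 0xCF3652 CF 36 52

Derivation:
Sextets: z=51, z=51, Z=25, S=18
24-bit: (51<<18) | (51<<12) | (25<<6) | 18
      = 0xCC0000 | 0x033000 | 0x000640 | 0x000012
      = 0xCF3652
Bytes: (v>>16)&0xFF=CF, (v>>8)&0xFF=36, v&0xFF=52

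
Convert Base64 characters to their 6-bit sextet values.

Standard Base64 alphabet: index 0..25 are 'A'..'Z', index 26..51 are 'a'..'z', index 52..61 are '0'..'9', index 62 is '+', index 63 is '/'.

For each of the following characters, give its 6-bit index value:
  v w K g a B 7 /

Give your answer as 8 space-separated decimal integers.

Answer: 47 48 10 32 26 1 59 63

Derivation:
'v': a..z range, 26 + ord('v') − ord('a') = 47
'w': a..z range, 26 + ord('w') − ord('a') = 48
'K': A..Z range, ord('K') − ord('A') = 10
'g': a..z range, 26 + ord('g') − ord('a') = 32
'a': a..z range, 26 + ord('a') − ord('a') = 26
'B': A..Z range, ord('B') − ord('A') = 1
'7': 0..9 range, 52 + ord('7') − ord('0') = 59
'/': index 63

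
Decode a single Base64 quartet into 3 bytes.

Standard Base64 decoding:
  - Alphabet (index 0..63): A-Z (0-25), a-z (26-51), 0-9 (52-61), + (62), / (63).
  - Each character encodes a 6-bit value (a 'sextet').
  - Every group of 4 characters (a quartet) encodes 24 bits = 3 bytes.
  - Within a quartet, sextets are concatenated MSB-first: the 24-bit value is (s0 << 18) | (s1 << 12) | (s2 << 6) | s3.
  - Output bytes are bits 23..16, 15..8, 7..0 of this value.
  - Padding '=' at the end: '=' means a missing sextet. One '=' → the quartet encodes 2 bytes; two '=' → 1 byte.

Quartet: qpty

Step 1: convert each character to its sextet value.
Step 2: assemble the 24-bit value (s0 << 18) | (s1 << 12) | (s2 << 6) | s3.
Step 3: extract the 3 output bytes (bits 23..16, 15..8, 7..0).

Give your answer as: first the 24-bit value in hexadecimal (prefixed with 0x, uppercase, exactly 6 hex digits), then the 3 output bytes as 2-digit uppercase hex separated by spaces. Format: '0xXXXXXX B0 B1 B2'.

Answer: 0xAA9B72 AA 9B 72

Derivation:
Sextets: q=42, p=41, t=45, y=50
24-bit: (42<<18) | (41<<12) | (45<<6) | 50
      = 0xA80000 | 0x029000 | 0x000B40 | 0x000032
      = 0xAA9B72
Bytes: (v>>16)&0xFF=AA, (v>>8)&0xFF=9B, v&0xFF=72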